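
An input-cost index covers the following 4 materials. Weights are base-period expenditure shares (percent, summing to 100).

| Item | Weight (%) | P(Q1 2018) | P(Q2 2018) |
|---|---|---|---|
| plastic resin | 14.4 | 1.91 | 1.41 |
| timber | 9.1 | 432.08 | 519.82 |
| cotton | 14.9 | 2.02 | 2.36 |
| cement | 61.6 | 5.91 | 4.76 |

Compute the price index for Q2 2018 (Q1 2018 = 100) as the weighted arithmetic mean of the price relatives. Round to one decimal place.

plastic resin: 14.4 × (1.41/1.91) = 14.4 × 0.738220 = 10.6304
timber: 9.1 × (519.82/432.08) = 9.1 × 1.203064 = 10.9479
cotton: 14.9 × (2.36/2.02) = 14.9 × 1.168317 = 17.4079
cement: 61.6 × (4.76/5.91) = 61.6 × 0.805415 = 49.6135
Index = Σ wᵢ·(p₁ᵢ/p₀ᵢ) = 10.6304 + 10.9479 + 17.4079 + 49.6135 = 88.5997

88.6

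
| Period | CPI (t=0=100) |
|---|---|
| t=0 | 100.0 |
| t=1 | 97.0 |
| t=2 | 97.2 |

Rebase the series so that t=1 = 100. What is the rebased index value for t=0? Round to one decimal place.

103.1

Rebased(t=0) = 100.0 / 97.0 × 100 = 103.0928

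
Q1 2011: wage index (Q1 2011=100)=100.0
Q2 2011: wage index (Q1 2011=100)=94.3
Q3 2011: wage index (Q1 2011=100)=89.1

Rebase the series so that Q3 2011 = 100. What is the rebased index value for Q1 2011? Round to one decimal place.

Rebased(Q1 2011) = 100.0 / 89.1 × 100 = 112.2334

112.2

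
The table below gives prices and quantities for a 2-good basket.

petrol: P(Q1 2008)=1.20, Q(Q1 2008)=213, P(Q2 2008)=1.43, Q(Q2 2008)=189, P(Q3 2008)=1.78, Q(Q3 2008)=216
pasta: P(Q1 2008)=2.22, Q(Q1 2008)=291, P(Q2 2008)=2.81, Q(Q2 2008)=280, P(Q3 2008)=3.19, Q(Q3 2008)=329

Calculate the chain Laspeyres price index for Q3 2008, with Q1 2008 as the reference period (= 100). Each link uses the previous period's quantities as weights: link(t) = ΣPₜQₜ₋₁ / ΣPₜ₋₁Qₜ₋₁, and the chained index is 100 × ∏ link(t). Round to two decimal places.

144.79

Link Q1 2008→Q2 2008:
ΣP(Q2 2008)Q(Q1 2008) = 1.43×213 + 2.81×291 = 304.59 + 817.71 = 1122.3
ΣP(Q1 2008)Q(Q1 2008) = 1.20×213 + 2.22×291 = 255.6 + 646.02 = 901.62
link = 1122.3/901.62 = 1.244759
Link Q2 2008→Q3 2008:
ΣP(Q3 2008)Q(Q2 2008) = 1.78×189 + 3.19×280 = 336.42 + 893.2 = 1229.62
ΣP(Q2 2008)Q(Q2 2008) = 1.43×189 + 2.81×280 = 270.27 + 786.8 = 1057.07
link = 1229.62/1057.07 = 1.163234
Chained index = 100 × 1.244759 × 1.163234 = 144.7947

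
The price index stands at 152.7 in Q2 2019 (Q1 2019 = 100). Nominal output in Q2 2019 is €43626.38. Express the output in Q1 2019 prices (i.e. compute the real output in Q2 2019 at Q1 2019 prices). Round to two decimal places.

Real = Nominal ÷ (Index/100) = 43626.38 ÷ (152.7/100)
     = 43626.38 ÷ 1.527 = 28569.9935

28569.99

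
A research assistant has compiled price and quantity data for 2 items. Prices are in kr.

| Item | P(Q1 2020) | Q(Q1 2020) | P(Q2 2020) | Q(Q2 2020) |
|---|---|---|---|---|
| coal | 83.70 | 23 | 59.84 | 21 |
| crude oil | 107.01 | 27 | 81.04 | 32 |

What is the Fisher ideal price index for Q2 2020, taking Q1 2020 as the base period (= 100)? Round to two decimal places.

Laspeyres component (base-period weights):
ΣP(Q2 2020)Q(Q1 2020) = 59.84×23 + 81.04×27 = 1376.32 + 2188.08 = 3564.4
ΣP(Q1 2020)Q(Q1 2020) = 83.70×23 + 107.01×27 = 1925.1 + 2889.27 = 4814.37
L = 3564.4 / 4814.37 × 100 = 74.0367
Paasche component (current-period weights):
ΣP(Q2 2020)Q(Q2 2020) = 59.84×21 + 81.04×32 = 1256.64 + 2593.28 = 3849.92
ΣP(Q1 2020)Q(Q2 2020) = 83.70×21 + 107.01×32 = 1757.7 + 3424.32 = 5182.02
P = 3849.92 / 5182.02 × 100 = 74.2938
Fisher = √(L × P) = √(74.0367 × 74.2938) = 74.1651

74.17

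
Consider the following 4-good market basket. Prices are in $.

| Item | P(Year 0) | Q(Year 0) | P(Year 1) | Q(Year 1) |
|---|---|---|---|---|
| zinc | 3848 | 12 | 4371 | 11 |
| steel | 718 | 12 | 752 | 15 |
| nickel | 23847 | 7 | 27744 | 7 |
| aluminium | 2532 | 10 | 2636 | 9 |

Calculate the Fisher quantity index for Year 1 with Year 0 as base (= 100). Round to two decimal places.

98.30

Laspeyres component (base-period weights):
ΣP(Year 0)Q(Year 1) = 3848×11 + 718×15 + 23847×7 + 2532×9 = 42328 + 10770 + 166929 + 22788 = 242815
ΣP(Year 0)Q(Year 0) = 3848×12 + 718×12 + 23847×7 + 2532×10 = 46176 + 8616 + 166929 + 25320 = 247041
L = 242815 / 247041 × 100 = 98.2894
Paasche component (current-period weights):
ΣP(Year 1)Q(Year 1) = 4371×11 + 752×15 + 27744×7 + 2636×9 = 48081 + 11280 + 194208 + 23724 = 277293
ΣP(Year 1)Q(Year 0) = 4371×12 + 752×12 + 27744×7 + 2636×10 = 52452 + 9024 + 194208 + 26360 = 282044
P = 277293 / 282044 × 100 = 98.3155
Fisher = √(L × P) = √(98.2894 × 98.3155) = 98.3024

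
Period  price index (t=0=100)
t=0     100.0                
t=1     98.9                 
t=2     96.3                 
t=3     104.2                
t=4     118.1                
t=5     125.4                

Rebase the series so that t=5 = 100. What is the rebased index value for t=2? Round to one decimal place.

76.8

Rebased(t=2) = 96.3 / 125.4 × 100 = 76.7943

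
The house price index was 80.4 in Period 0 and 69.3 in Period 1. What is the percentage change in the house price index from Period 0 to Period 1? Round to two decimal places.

-13.81%

Change = (69.3 − 80.4) / 80.4 × 100
       = -11.1 / 80.4 × 100 = -13.8060%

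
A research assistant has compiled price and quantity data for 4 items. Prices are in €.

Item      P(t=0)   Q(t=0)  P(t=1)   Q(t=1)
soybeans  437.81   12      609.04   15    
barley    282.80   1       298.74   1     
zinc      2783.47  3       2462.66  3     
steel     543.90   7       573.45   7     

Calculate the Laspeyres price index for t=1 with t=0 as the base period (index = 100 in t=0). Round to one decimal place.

Laspeyres price index uses base-period quantities as weights.
ΣP(t=1)·Q(t=0) = 609.04×12 + 298.74×1 + 2462.66×3 + 573.45×7 = 7308.48 + 298.74 + 7387.98 + 4014.15 = 19009.35
ΣP(t=0)·Q(t=0) = 437.81×12 + 282.80×1 + 2783.47×3 + 543.90×7 = 5253.72 + 282.8 + 8350.41 + 3807.3 = 17694.23
Index = 19009.35 / 17694.23 × 100 = 107.4325

107.4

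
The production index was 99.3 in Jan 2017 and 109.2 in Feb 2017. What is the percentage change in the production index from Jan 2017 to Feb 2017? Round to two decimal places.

Change = (109.2 − 99.3) / 99.3 × 100
       = 9.9 / 99.3 × 100 = 9.9698%

9.97%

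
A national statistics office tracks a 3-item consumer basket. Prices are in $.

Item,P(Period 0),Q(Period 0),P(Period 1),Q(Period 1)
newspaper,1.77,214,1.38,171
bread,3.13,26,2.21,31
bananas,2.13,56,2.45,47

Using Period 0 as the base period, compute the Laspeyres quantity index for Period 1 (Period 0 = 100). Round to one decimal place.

86.3

Laspeyres quantity index uses base-period prices as weights.
ΣP(Period 0)·Q(Period 1) = 1.77×171 + 3.13×31 + 2.13×47 = 302.67 + 97.03 + 100.11 = 499.81
ΣP(Period 0)·Q(Period 0) = 1.77×214 + 3.13×26 + 2.13×56 = 378.78 + 81.38 + 119.28 = 579.44
Index = 499.81 / 579.44 × 100 = 86.2574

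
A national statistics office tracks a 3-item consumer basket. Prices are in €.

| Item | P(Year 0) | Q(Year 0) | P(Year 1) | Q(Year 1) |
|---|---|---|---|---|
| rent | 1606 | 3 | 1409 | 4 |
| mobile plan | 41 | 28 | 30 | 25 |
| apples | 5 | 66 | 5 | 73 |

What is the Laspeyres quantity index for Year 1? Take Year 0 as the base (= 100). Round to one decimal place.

124.1

Laspeyres quantity index uses base-period prices as weights.
ΣP(Year 0)·Q(Year 1) = 1606×4 + 41×25 + 5×73 = 6424 + 1025 + 365 = 7814
ΣP(Year 0)·Q(Year 0) = 1606×3 + 41×28 + 5×66 = 4818 + 1148 + 330 = 6296
Index = 7814 / 6296 × 100 = 124.1105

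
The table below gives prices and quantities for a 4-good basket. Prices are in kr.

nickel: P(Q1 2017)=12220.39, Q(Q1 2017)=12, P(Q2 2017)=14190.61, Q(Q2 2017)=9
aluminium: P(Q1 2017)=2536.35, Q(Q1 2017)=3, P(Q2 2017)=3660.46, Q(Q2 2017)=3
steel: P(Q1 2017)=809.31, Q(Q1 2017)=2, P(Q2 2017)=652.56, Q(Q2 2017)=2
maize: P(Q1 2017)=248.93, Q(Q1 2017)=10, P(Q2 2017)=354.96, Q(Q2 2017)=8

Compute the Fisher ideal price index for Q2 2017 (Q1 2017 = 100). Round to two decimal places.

117.69

Laspeyres component (base-period weights):
ΣP(Q2 2017)Q(Q1 2017) = 14190.61×12 + 3660.46×3 + 652.56×2 + 354.96×10 = 170287.32 + 10981.38 + 1305.12 + 3549.6 = 186123.42
ΣP(Q1 2017)Q(Q1 2017) = 12220.39×12 + 2536.35×3 + 809.31×2 + 248.93×10 = 146644.68 + 7609.05 + 1618.62 + 2489.3 = 158361.65
L = 186123.42 / 158361.65 × 100 = 117.5306
Paasche component (current-period weights):
ΣP(Q2 2017)Q(Q2 2017) = 14190.61×9 + 3660.46×3 + 652.56×2 + 354.96×8 = 127715.49 + 10981.38 + 1305.12 + 2839.68 = 142841.67
ΣP(Q1 2017)Q(Q2 2017) = 12220.39×9 + 2536.35×3 + 809.31×2 + 248.93×8 = 109983.51 + 7609.05 + 1618.62 + 1991.44 = 121202.62
P = 142841.67 / 121202.62 × 100 = 117.8536
Fisher = √(L × P) = √(117.5306 × 117.8536) = 117.6920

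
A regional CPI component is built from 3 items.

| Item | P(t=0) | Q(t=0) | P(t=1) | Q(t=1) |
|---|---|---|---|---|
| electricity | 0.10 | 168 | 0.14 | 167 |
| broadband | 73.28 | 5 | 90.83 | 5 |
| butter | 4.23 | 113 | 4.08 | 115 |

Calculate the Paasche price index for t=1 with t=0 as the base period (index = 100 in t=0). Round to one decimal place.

Paasche price index uses current-period quantities as weights.
ΣP(t=1)·Q(t=1) = 0.14×167 + 90.83×5 + 4.08×115 = 23.38 + 454.15 + 469.2 = 946.73
ΣP(t=0)·Q(t=1) = 0.10×167 + 73.28×5 + 4.23×115 = 16.7 + 366.4 + 486.45 = 869.55
Index = 946.73 / 869.55 × 100 = 108.8759

108.9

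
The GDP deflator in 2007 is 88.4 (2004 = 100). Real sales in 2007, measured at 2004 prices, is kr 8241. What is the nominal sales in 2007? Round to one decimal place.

7285.0

Nominal = Real × (Index/100) = 8241 × (88.4/100)
        = 8241 × 0.884 = 7285.0440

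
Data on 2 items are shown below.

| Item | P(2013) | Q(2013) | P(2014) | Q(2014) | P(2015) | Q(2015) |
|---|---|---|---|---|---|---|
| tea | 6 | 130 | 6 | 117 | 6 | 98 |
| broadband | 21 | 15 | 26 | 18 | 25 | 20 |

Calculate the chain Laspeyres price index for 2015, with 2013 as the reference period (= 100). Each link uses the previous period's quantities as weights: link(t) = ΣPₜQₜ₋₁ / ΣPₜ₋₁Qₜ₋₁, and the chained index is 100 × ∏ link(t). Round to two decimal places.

105.21

Link 2013→2014:
ΣP(2014)Q(2013) = 6×130 + 26×15 = 780 + 390 = 1170
ΣP(2013)Q(2013) = 6×130 + 21×15 = 780 + 315 = 1095
link = 1170/1095 = 1.068493
Link 2014→2015:
ΣP(2015)Q(2014) = 6×117 + 25×18 = 702 + 450 = 1152
ΣP(2014)Q(2014) = 6×117 + 26×18 = 702 + 468 = 1170
link = 1152/1170 = 0.984615
Chained index = 100 × 1.068493 × 0.984615 = 105.2055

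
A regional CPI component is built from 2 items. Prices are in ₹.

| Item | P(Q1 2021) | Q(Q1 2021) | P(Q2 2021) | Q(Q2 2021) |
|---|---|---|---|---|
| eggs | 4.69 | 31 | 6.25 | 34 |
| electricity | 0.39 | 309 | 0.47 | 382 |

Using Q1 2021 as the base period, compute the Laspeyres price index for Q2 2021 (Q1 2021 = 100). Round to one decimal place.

Laspeyres price index uses base-period quantities as weights.
ΣP(Q2 2021)·Q(Q1 2021) = 6.25×31 + 0.47×309 = 193.75 + 145.23 = 338.98
ΣP(Q1 2021)·Q(Q1 2021) = 4.69×31 + 0.39×309 = 145.39 + 120.51 = 265.9
Index = 338.98 / 265.9 × 100 = 127.4840

127.5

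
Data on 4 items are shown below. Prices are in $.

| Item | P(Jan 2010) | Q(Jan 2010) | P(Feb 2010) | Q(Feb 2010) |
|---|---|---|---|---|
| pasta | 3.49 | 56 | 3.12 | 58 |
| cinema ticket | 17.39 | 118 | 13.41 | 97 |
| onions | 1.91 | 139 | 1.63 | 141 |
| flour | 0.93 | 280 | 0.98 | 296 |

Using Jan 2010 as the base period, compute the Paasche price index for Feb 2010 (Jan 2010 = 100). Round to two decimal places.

82.24

Paasche price index uses current-period quantities as weights.
ΣP(Feb 2010)·Q(Feb 2010) = 3.12×58 + 13.41×97 + 1.63×141 + 0.98×296 = 180.96 + 1300.77 + 229.83 + 290.08 = 2001.64
ΣP(Jan 2010)·Q(Feb 2010) = 3.49×58 + 17.39×97 + 1.91×141 + 0.93×296 = 202.42 + 1686.83 + 269.31 + 275.28 = 2433.84
Index = 2001.64 / 2433.84 × 100 = 82.2421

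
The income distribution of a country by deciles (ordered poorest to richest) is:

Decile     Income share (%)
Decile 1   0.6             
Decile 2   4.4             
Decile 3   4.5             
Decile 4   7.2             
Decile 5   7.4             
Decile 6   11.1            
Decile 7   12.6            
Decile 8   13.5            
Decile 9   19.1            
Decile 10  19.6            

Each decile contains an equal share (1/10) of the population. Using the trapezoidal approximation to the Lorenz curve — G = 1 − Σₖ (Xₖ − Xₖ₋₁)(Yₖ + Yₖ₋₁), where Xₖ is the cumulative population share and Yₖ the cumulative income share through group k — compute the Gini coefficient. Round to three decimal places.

0.339

Cumulative income shares Yₖ: 0.0060, 0.0500, 0.0950, 0.1670, 0.2410, 0.3520, 0.4780, 0.6130, 0.8040, 1.0000
Σ (Xₖ−Xₖ₋₁)(Yₖ+Yₖ₋₁) = (1/10)(0.0060+0.0000) + (1/10)(0.0500+0.0060) + (1/10)(0.0950+0.0500) + (1/10)(0.1670+0.0950) + (1/10)(0.2410+0.1670) + (1/10)(0.3520+0.2410) + (1/10)(0.4780+0.3520) + (1/10)(0.6130+0.4780) + (1/10)(0.8040+0.6130) + (1/10)(1.0000+0.8040)
  = 0.0006 + 0.0056 + 0.0145 + 0.0262 + 0.0408 + 0.0593 + 0.0830 + 0.1091 + 0.1417 + 0.1804 = 0.6612
G = 1 − 0.6612 = 0.3388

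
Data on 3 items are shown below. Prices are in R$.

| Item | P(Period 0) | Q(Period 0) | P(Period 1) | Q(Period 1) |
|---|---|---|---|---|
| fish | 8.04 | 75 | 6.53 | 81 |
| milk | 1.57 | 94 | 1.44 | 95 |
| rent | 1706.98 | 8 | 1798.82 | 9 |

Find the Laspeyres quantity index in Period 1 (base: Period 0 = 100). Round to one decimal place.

Laspeyres quantity index uses base-period prices as weights.
ΣP(Period 0)·Q(Period 1) = 8.04×81 + 1.57×95 + 1706.98×9 = 651.24 + 149.15 + 15362.82 = 16163.21
ΣP(Period 0)·Q(Period 0) = 8.04×75 + 1.57×94 + 1706.98×8 = 603 + 147.58 + 13655.84 = 14406.42
Index = 16163.21 / 14406.42 × 100 = 112.1945

112.2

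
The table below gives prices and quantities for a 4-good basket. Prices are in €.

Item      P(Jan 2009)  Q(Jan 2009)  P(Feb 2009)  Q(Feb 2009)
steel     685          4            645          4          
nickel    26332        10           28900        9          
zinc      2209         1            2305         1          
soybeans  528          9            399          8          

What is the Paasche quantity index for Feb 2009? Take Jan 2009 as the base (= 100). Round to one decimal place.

90.2

Paasche quantity index uses current-period prices as weights.
ΣP(Feb 2009)·Q(Feb 2009) = 645×4 + 28900×9 + 2305×1 + 399×8 = 2580 + 260100 + 2305 + 3192 = 268177
ΣP(Feb 2009)·Q(Jan 2009) = 645×4 + 28900×10 + 2305×1 + 399×9 = 2580 + 289000 + 2305 + 3591 = 297476
Index = 268177 / 297476 × 100 = 90.1508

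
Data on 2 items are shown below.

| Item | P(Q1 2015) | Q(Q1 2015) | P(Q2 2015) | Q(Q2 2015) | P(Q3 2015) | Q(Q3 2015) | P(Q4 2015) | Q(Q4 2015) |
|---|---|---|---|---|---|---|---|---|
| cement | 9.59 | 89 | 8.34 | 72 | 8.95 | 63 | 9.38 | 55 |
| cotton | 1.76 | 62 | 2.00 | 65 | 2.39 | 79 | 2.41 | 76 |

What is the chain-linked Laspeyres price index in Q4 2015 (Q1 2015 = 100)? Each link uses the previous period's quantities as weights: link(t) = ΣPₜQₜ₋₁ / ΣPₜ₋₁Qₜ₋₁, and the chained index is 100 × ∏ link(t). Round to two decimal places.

102.28

Link Q1 2015→Q2 2015:
ΣP(Q2 2015)Q(Q1 2015) = 8.34×89 + 2.00×62 = 742.26 + 124 = 866.26
ΣP(Q1 2015)Q(Q1 2015) = 9.59×89 + 1.76×62 = 853.51 + 109.12 = 962.63
link = 866.26/962.63 = 0.899889
Link Q2 2015→Q3 2015:
ΣP(Q3 2015)Q(Q2 2015) = 8.95×72 + 2.39×65 = 644.4 + 155.35 = 799.75
ΣP(Q2 2015)Q(Q2 2015) = 8.34×72 + 2.00×65 = 600.48 + 130 = 730.48
link = 799.75/730.48 = 1.094828
Link Q3 2015→Q4 2015:
ΣP(Q4 2015)Q(Q3 2015) = 9.38×63 + 2.41×79 = 590.94 + 190.39 = 781.33
ΣP(Q3 2015)Q(Q3 2015) = 8.95×63 + 2.39×79 = 563.85 + 188.81 = 752.66
link = 781.33/752.66 = 1.038092
Chained index = 100 × 0.899889 × 1.094828 × 1.038092 = 102.2752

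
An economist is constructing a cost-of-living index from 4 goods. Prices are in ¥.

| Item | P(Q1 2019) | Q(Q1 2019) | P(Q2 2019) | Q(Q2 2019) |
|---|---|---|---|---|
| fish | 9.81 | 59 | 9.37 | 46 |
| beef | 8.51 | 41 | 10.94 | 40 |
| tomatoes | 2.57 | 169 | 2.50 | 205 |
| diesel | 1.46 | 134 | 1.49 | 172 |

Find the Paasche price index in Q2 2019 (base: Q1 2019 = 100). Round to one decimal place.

Paasche price index uses current-period quantities as weights.
ΣP(Q2 2019)·Q(Q2 2019) = 9.37×46 + 10.94×40 + 2.50×205 + 1.49×172 = 431.02 + 437.6 + 512.5 + 256.28 = 1637.4
ΣP(Q1 2019)·Q(Q2 2019) = 9.81×46 + 8.51×40 + 2.57×205 + 1.46×172 = 451.26 + 340.4 + 526.85 + 251.12 = 1569.63
Index = 1637.4 / 1569.63 × 100 = 104.3176

104.3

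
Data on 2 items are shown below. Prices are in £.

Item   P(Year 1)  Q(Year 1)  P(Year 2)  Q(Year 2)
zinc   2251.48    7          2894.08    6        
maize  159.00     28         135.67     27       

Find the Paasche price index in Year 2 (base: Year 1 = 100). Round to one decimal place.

118.1

Paasche price index uses current-period quantities as weights.
ΣP(Year 2)·Q(Year 2) = 2894.08×6 + 135.67×27 = 17364.48 + 3663.09 = 21027.57
ΣP(Year 1)·Q(Year 2) = 2251.48×6 + 159.00×27 = 13508.88 + 4293 = 17801.88
Index = 21027.57 / 17801.88 × 100 = 118.1199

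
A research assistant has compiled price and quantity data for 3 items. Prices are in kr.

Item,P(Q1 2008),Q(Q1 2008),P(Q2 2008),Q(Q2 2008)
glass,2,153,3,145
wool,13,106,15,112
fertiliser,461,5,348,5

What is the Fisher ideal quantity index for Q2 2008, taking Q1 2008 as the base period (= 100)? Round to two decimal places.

101.65

Laspeyres component (base-period weights):
ΣP(Q1 2008)Q(Q2 2008) = 2×145 + 13×112 + 461×5 = 290 + 1456 + 2305 = 4051
ΣP(Q1 2008)Q(Q1 2008) = 2×153 + 13×106 + 461×5 = 306 + 1378 + 2305 = 3989
L = 4051 / 3989 × 100 = 101.5543
Paasche component (current-period weights):
ΣP(Q2 2008)Q(Q2 2008) = 3×145 + 15×112 + 348×5 = 435 + 1680 + 1740 = 3855
ΣP(Q2 2008)Q(Q1 2008) = 3×153 + 15×106 + 348×5 = 459 + 1590 + 1740 = 3789
P = 3855 / 3789 × 100 = 101.7419
Fisher = √(L × P) = √(101.5543 × 101.7419) = 101.6480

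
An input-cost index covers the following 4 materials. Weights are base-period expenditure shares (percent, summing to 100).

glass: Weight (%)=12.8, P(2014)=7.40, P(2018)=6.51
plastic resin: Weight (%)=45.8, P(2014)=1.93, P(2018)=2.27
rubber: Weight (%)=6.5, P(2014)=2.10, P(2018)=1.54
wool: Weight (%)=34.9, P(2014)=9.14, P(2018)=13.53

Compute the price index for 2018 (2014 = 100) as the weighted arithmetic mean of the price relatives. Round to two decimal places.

121.56

glass: 12.8 × (6.51/7.40) = 12.8 × 0.879730 = 11.2605
plastic resin: 45.8 × (2.27/1.93) = 45.8 × 1.176166 = 53.8684
rubber: 6.5 × (1.54/2.10) = 6.5 × 0.733333 = 4.7667
wool: 34.9 × (13.53/9.14) = 34.9 × 1.480306 = 51.6627
Index = Σ wᵢ·(p₁ᵢ/p₀ᵢ) = 11.2605 + 53.8684 + 4.7667 + 51.6627 = 121.5583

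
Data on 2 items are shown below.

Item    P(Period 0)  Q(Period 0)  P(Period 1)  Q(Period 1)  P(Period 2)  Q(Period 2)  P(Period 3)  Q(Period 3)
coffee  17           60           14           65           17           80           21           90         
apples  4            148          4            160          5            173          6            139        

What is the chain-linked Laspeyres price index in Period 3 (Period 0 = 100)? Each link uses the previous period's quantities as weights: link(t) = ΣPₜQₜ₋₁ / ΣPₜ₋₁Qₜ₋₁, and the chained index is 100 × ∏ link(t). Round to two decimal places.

133.37

Link Period 0→Period 1:
ΣP(Period 1)Q(Period 0) = 14×60 + 4×148 = 840 + 592 = 1432
ΣP(Period 0)Q(Period 0) = 17×60 + 4×148 = 1020 + 592 = 1612
link = 1432/1612 = 0.888337
Link Period 1→Period 2:
ΣP(Period 2)Q(Period 1) = 17×65 + 5×160 = 1105 + 800 = 1905
ΣP(Period 1)Q(Period 1) = 14×65 + 4×160 = 910 + 640 = 1550
link = 1905/1550 = 1.229032
Link Period 2→Period 3:
ΣP(Period 3)Q(Period 2) = 21×80 + 6×173 = 1680 + 1038 = 2718
ΣP(Period 2)Q(Period 2) = 17×80 + 5×173 = 1360 + 865 = 2225
link = 2718/2225 = 1.221573
Chained index = 100 × 0.888337 × 1.229032 × 1.221573 = 133.3708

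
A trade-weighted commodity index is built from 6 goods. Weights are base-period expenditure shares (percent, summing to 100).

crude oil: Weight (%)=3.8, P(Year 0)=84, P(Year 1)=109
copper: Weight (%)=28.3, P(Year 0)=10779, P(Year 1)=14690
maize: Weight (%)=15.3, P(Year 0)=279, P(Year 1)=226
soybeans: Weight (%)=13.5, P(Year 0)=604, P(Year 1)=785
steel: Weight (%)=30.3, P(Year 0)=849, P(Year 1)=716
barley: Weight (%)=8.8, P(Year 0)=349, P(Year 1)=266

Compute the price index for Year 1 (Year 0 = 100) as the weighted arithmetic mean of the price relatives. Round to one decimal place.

crude oil: 3.8 × (109/84) = 3.8 × 1.297619 = 4.9310
copper: 28.3 × (14690/10779) = 28.3 × 1.362835 = 38.5682
maize: 15.3 × (226/279) = 15.3 × 0.810036 = 12.3935
soybeans: 13.5 × (785/604) = 13.5 × 1.299669 = 17.5455
steel: 30.3 × (716/849) = 30.3 × 0.843345 = 25.5534
barley: 8.8 × (266/349) = 8.8 × 0.762178 = 6.7072
Index = Σ wᵢ·(p₁ᵢ/p₀ᵢ) = 4.9310 + 38.5682 + 12.3935 + 17.5455 + 25.5534 + 6.7072 = 105.6988

105.7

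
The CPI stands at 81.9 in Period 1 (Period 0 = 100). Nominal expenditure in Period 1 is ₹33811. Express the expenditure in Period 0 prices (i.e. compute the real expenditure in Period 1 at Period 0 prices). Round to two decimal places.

41283.27

Real = Nominal ÷ (Index/100) = 33811 ÷ (81.9/100)
     = 33811 ÷ 0.819 = 41283.2723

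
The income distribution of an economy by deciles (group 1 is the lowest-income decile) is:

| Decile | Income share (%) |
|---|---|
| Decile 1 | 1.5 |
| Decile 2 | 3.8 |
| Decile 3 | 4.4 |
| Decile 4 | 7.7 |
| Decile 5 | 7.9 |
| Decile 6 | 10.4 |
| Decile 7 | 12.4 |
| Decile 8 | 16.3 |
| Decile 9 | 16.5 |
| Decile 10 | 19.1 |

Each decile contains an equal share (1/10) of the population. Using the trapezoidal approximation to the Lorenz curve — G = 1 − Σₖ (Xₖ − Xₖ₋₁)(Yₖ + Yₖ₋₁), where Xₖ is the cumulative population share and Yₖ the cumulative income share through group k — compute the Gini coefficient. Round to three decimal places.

Cumulative income shares Yₖ: 0.0150, 0.0530, 0.0970, 0.1740, 0.2530, 0.3570, 0.4810, 0.6440, 0.8090, 1.0000
Σ (Xₖ−Xₖ₋₁)(Yₖ+Yₖ₋₁) = (1/10)(0.0150+0.0000) + (1/10)(0.0530+0.0150) + (1/10)(0.0970+0.0530) + (1/10)(0.1740+0.0970) + (1/10)(0.2530+0.1740) + (1/10)(0.3570+0.2530) + (1/10)(0.4810+0.3570) + (1/10)(0.6440+0.4810) + (1/10)(0.8090+0.6440) + (1/10)(1.0000+0.8090)
  = 0.0015 + 0.0068 + 0.0150 + 0.0271 + 0.0427 + 0.0610 + 0.0838 + 0.1125 + 0.1453 + 0.1809 = 0.6766
G = 1 − 0.6766 = 0.3234

0.323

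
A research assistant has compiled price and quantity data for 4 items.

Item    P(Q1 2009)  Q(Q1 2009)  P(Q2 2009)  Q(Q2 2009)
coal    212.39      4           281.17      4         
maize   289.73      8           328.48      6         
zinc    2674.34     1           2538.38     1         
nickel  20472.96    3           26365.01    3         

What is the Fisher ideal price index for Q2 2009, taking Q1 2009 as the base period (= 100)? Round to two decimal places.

127.01

Laspeyres component (base-period weights):
ΣP(Q2 2009)Q(Q1 2009) = 281.17×4 + 328.48×8 + 2538.38×1 + 26365.01×3 = 1124.68 + 2627.84 + 2538.38 + 79095.03 = 85385.93
ΣP(Q1 2009)Q(Q1 2009) = 212.39×4 + 289.73×8 + 2674.34×1 + 20472.96×3 = 849.56 + 2317.84 + 2674.34 + 61418.88 = 67260.62
L = 85385.93 / 67260.62 × 100 = 126.9479
Paasche component (current-period weights):
ΣP(Q2 2009)Q(Q2 2009) = 281.17×4 + 328.48×6 + 2538.38×1 + 26365.01×3 = 1124.68 + 1970.88 + 2538.38 + 79095.03 = 84728.97
ΣP(Q1 2009)Q(Q2 2009) = 212.39×4 + 289.73×6 + 2674.34×1 + 20472.96×3 = 849.56 + 1738.38 + 2674.34 + 61418.88 = 66681.16
P = 84728.97 / 66681.16 × 100 = 127.0658
Fisher = √(L × P) = √(126.9479 × 127.0658) = 127.0068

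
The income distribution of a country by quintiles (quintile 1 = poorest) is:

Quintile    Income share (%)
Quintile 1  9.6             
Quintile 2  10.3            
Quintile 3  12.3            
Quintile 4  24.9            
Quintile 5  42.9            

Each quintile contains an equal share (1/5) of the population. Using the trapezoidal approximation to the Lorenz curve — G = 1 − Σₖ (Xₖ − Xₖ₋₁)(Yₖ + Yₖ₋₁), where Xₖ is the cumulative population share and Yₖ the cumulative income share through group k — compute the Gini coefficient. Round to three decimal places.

Cumulative income shares Yₖ: 0.0960, 0.1990, 0.3220, 0.5710, 1.0000
Σ (Xₖ−Xₖ₋₁)(Yₖ+Yₖ₋₁) = (1/5)(0.0960+0.0000) + (1/5)(0.1990+0.0960) + (1/5)(0.3220+0.1990) + (1/5)(0.5710+0.3220) + (1/5)(1.0000+0.5710)
  = 0.0192 + 0.0590 + 0.1042 + 0.1786 + 0.3142 = 0.6752
G = 1 − 0.6752 = 0.3248

0.325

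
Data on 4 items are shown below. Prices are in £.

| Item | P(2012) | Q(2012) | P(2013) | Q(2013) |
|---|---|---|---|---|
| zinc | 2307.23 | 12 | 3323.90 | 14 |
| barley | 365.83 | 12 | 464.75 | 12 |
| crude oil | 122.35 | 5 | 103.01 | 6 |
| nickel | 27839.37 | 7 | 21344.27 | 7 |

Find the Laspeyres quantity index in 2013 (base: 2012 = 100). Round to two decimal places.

Laspeyres quantity index uses base-period prices as weights.
ΣP(2012)·Q(2013) = 2307.23×14 + 365.83×12 + 122.35×6 + 27839.37×7 = 32301.22 + 4389.96 + 734.1 + 194875.59 = 232300.87
ΣP(2012)·Q(2012) = 2307.23×12 + 365.83×12 + 122.35×5 + 27839.37×7 = 27686.76 + 4389.96 + 611.75 + 194875.59 = 227564.06
Index = 232300.87 / 227564.06 × 100 = 102.0815

102.08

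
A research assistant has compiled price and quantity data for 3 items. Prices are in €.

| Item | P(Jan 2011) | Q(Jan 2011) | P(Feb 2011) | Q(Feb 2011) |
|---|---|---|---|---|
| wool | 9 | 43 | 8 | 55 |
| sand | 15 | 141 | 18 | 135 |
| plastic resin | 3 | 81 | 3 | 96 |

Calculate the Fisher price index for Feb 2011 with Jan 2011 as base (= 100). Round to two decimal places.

113.15

Laspeyres component (base-period weights):
ΣP(Feb 2011)Q(Jan 2011) = 8×43 + 18×141 + 3×81 = 344 + 2538 + 243 = 3125
ΣP(Jan 2011)Q(Jan 2011) = 9×43 + 15×141 + 3×81 = 387 + 2115 + 243 = 2745
L = 3125 / 2745 × 100 = 113.8434
Paasche component (current-period weights):
ΣP(Feb 2011)Q(Feb 2011) = 8×55 + 18×135 + 3×96 = 440 + 2430 + 288 = 3158
ΣP(Jan 2011)Q(Feb 2011) = 9×55 + 15×135 + 3×96 = 495 + 2025 + 288 = 2808
P = 3158 / 2808 × 100 = 112.4644
Fisher = √(L × P) = √(113.8434 × 112.4644) = 113.1518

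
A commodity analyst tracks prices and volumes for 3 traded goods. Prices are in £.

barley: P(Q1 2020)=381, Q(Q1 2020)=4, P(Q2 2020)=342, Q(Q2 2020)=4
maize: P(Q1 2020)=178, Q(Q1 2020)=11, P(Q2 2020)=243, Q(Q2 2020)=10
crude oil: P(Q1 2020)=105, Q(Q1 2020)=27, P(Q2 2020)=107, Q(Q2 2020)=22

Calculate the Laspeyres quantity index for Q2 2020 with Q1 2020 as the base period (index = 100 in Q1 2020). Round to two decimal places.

Laspeyres quantity index uses base-period prices as weights.
ΣP(Q1 2020)·Q(Q2 2020) = 381×4 + 178×10 + 105×22 = 1524 + 1780 + 2310 = 5614
ΣP(Q1 2020)·Q(Q1 2020) = 381×4 + 178×11 + 105×27 = 1524 + 1958 + 2835 = 6317
Index = 5614 / 6317 × 100 = 88.8713

88.87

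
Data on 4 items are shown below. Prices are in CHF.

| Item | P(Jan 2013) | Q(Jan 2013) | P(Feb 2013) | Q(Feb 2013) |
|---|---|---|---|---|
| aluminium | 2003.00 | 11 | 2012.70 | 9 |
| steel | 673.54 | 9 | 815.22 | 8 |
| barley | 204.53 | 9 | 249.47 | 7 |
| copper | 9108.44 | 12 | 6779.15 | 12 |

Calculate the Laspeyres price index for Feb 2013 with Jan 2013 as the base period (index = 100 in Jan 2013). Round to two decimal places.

Laspeyres price index uses base-period quantities as weights.
ΣP(Feb 2013)·Q(Jan 2013) = 2012.70×11 + 815.22×9 + 249.47×9 + 6779.15×12 = 22139.7 + 7336.98 + 2245.23 + 81349.8 = 113071.71
ΣP(Jan 2013)·Q(Jan 2013) = 2003.00×11 + 673.54×9 + 204.53×9 + 9108.44×12 = 22033 + 6061.86 + 1840.77 + 109301.28 = 139236.91
Index = 113071.71 / 139236.91 × 100 = 81.2081

81.21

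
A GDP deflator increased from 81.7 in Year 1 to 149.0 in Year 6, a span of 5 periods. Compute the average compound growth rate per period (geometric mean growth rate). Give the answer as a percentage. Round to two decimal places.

Growth factor = (149.0/81.7)^(1/5) = (1.823745)^(1/5) = 1.127698
Growth rate = 1.127698 − 1 = 0.127698 = 12.7698%

12.77%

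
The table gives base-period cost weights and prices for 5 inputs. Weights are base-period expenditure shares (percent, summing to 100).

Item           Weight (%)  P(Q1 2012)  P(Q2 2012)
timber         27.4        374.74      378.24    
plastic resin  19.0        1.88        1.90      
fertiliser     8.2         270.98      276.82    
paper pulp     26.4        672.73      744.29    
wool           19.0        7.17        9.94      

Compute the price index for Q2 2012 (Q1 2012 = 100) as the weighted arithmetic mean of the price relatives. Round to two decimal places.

110.78

timber: 27.4 × (378.24/374.74) = 27.4 × 1.009340 = 27.6559
plastic resin: 19.0 × (1.90/1.88) = 19.0 × 1.010638 = 19.2021
fertiliser: 8.2 × (276.82/270.98) = 8.2 × 1.021551 = 8.3767
paper pulp: 26.4 × (744.29/672.73) = 26.4 × 1.106373 = 29.2082
wool: 19.0 × (9.94/7.17) = 19.0 × 1.386332 = 26.3403
Index = Σ wᵢ·(p₁ᵢ/p₀ᵢ) = 27.6559 + 19.2021 + 8.3767 + 29.2082 + 26.3403 = 110.7833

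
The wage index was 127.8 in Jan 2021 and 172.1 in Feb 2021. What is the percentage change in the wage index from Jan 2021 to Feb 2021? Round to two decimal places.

Change = (172.1 − 127.8) / 127.8 × 100
       = 44.3 / 127.8 × 100 = 34.6635%

34.66%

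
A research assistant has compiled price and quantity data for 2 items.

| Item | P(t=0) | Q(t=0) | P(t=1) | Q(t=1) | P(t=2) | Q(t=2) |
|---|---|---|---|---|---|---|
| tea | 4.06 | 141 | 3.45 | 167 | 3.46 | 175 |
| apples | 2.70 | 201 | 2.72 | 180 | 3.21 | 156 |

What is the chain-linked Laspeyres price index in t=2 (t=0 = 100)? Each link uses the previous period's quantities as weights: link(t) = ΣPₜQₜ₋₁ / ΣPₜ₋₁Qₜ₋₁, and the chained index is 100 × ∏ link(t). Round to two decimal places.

100.46

Link t=0→t=1:
ΣP(t=1)Q(t=0) = 3.45×141 + 2.72×201 = 486.45 + 546.72 = 1033.17
ΣP(t=0)Q(t=0) = 4.06×141 + 2.70×201 = 572.46 + 542.7 = 1115.16
link = 1033.17/1115.16 = 0.926477
Link t=1→t=2:
ΣP(t=2)Q(t=1) = 3.46×167 + 3.21×180 = 577.82 + 577.8 = 1155.62
ΣP(t=1)Q(t=1) = 3.45×167 + 2.72×180 = 576.15 + 489.6 = 1065.75
link = 1155.62/1065.75 = 1.084326
Chained index = 100 × 0.926477 × 1.084326 = 100.4603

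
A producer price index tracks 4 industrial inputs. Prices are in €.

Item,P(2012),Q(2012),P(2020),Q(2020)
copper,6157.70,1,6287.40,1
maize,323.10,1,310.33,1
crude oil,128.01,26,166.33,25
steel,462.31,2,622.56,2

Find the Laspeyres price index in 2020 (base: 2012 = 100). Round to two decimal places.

Laspeyres price index uses base-period quantities as weights.
ΣP(2020)·Q(2012) = 6287.40×1 + 310.33×1 + 166.33×26 + 622.56×2 = 6287.4 + 310.33 + 4324.58 + 1245.12 = 12167.43
ΣP(2012)·Q(2012) = 6157.70×1 + 323.10×1 + 128.01×26 + 462.31×2 = 6157.7 + 323.1 + 3328.26 + 924.62 = 10733.68
Index = 12167.43 / 10733.68 × 100 = 113.3575

113.36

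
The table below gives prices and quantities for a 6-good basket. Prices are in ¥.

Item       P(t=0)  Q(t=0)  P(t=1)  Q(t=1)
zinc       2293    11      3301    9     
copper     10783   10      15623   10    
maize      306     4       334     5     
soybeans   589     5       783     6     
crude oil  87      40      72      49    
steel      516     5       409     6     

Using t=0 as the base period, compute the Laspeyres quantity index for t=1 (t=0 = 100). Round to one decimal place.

98.3

Laspeyres quantity index uses base-period prices as weights.
ΣP(t=0)·Q(t=1) = 2293×9 + 10783×10 + 306×5 + 589×6 + 87×49 + 516×6 = 20637 + 107830 + 1530 + 3534 + 4263 + 3096 = 140890
ΣP(t=0)·Q(t=0) = 2293×11 + 10783×10 + 306×4 + 589×5 + 87×40 + 516×5 = 25223 + 107830 + 1224 + 2945 + 3480 + 2580 = 143282
Index = 140890 / 143282 × 100 = 98.3306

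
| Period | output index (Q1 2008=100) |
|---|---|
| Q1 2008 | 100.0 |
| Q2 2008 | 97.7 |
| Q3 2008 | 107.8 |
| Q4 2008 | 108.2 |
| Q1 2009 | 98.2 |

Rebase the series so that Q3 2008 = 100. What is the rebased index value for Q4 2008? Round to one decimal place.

Rebased(Q4 2008) = 108.2 / 107.8 × 100 = 100.3711

100.4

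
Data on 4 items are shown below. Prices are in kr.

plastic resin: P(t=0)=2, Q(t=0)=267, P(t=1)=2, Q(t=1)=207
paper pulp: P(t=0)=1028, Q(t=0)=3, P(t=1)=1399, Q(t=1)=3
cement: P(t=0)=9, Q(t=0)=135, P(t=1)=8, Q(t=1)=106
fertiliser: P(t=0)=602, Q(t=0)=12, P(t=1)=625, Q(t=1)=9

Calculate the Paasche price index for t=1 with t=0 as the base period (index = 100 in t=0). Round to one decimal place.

112.3

Paasche price index uses current-period quantities as weights.
ΣP(t=1)·Q(t=1) = 2×207 + 1399×3 + 8×106 + 625×9 = 414 + 4197 + 848 + 5625 = 11084
ΣP(t=0)·Q(t=1) = 2×207 + 1028×3 + 9×106 + 602×9 = 414 + 3084 + 954 + 5418 = 9870
Index = 11084 / 9870 × 100 = 112.2999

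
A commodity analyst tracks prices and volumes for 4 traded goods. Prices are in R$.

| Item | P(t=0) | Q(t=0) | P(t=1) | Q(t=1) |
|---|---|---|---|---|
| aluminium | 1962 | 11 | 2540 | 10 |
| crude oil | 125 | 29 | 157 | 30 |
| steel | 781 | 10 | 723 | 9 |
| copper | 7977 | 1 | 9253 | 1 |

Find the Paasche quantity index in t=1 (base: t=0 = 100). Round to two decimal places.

Paasche quantity index uses current-period prices as weights.
ΣP(t=1)·Q(t=1) = 2540×10 + 157×30 + 723×9 + 9253×1 = 25400 + 4710 + 6507 + 9253 = 45870
ΣP(t=1)·Q(t=0) = 2540×11 + 157×29 + 723×10 + 9253×1 = 27940 + 4553 + 7230 + 9253 = 48976
Index = 45870 / 48976 × 100 = 93.6581

93.66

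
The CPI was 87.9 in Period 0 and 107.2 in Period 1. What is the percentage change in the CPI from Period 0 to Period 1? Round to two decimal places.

21.96%

Change = (107.2 − 87.9) / 87.9 × 100
       = 19.3 / 87.9 × 100 = 21.9568%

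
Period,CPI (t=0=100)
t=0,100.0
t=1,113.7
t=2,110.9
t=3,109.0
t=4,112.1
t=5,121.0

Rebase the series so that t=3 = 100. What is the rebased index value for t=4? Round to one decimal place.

Rebased(t=4) = 112.1 / 109.0 × 100 = 102.8440

102.8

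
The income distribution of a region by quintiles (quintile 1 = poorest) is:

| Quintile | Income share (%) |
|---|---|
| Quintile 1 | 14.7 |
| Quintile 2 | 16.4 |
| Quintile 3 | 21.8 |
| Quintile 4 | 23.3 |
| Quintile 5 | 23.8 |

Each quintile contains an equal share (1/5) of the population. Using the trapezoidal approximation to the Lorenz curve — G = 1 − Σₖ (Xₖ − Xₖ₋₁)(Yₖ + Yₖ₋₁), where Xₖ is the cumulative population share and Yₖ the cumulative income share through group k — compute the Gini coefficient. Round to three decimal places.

0.100

Cumulative income shares Yₖ: 0.1470, 0.3110, 0.5290, 0.7620, 1.0000
Σ (Xₖ−Xₖ₋₁)(Yₖ+Yₖ₋₁) = (1/5)(0.1470+0.0000) + (1/5)(0.3110+0.1470) + (1/5)(0.5290+0.3110) + (1/5)(0.7620+0.5290) + (1/5)(1.0000+0.7620)
  = 0.0294 + 0.0916 + 0.1680 + 0.2582 + 0.3524 = 0.8996
G = 1 − 0.8996 = 0.1004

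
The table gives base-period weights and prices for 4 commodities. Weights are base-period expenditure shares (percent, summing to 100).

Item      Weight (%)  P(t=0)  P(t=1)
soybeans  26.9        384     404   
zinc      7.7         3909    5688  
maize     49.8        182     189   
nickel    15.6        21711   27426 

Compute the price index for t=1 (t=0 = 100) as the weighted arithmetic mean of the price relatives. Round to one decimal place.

110.9

soybeans: 26.9 × (404/384) = 26.9 × 1.052083 = 28.3010
zinc: 7.7 × (5688/3909) = 7.7 × 1.455104 = 11.2043
maize: 49.8 × (189/182) = 49.8 × 1.038462 = 51.7154
nickel: 15.6 × (27426/21711) = 15.6 × 1.263231 = 19.7064
Index = Σ wᵢ·(p₁ᵢ/p₀ᵢ) = 28.3010 + 11.2043 + 51.7154 + 19.7064 = 110.9271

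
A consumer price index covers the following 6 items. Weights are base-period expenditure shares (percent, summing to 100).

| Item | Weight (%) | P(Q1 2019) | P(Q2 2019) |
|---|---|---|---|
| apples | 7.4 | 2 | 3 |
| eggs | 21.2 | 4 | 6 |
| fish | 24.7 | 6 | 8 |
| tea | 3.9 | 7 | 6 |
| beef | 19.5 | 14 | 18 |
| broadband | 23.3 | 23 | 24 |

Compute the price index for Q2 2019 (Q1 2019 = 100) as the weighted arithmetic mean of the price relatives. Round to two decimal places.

apples: 7.4 × (3/2) = 7.4 × 1.500000 = 11.1000
eggs: 21.2 × (6/4) = 21.2 × 1.500000 = 31.8000
fish: 24.7 × (8/6) = 24.7 × 1.333333 = 32.9333
tea: 3.9 × (6/7) = 3.9 × 0.857143 = 3.3429
beef: 19.5 × (18/14) = 19.5 × 1.285714 = 25.0714
broadband: 23.3 × (24/23) = 23.3 × 1.043478 = 24.3130
Index = Σ wᵢ·(p₁ᵢ/p₀ᵢ) = 11.1000 + 31.8000 + 32.9333 + 3.3429 + 25.0714 + 24.3130 = 128.5607

128.56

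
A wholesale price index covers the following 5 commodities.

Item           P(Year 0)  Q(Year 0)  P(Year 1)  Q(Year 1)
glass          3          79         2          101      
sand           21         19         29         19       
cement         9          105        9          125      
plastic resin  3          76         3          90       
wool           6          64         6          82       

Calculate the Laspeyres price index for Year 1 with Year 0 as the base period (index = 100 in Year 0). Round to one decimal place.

Laspeyres price index uses base-period quantities as weights.
ΣP(Year 1)·Q(Year 0) = 2×79 + 29×19 + 9×105 + 3×76 + 6×64 = 158 + 551 + 945 + 228 + 384 = 2266
ΣP(Year 0)·Q(Year 0) = 3×79 + 21×19 + 9×105 + 3×76 + 6×64 = 237 + 399 + 945 + 228 + 384 = 2193
Index = 2266 / 2193 × 100 = 103.3288

103.3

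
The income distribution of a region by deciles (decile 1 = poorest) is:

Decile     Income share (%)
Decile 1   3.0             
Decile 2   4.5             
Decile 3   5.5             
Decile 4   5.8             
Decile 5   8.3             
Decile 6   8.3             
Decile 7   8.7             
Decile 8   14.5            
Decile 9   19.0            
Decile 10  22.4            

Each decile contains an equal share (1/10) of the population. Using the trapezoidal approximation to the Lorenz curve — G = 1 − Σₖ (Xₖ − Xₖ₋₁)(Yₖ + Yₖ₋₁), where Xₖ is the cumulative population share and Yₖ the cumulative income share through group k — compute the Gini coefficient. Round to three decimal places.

0.330

Cumulative income shares Yₖ: 0.0300, 0.0750, 0.1300, 0.1880, 0.2710, 0.3540, 0.4410, 0.5860, 0.7760, 1.0000
Σ (Xₖ−Xₖ₋₁)(Yₖ+Yₖ₋₁) = (1/10)(0.0300+0.0000) + (1/10)(0.0750+0.0300) + (1/10)(0.1300+0.0750) + (1/10)(0.1880+0.1300) + (1/10)(0.2710+0.1880) + (1/10)(0.3540+0.2710) + (1/10)(0.4410+0.3540) + (1/10)(0.5860+0.4410) + (1/10)(0.7760+0.5860) + (1/10)(1.0000+0.7760)
  = 0.0030 + 0.0105 + 0.0205 + 0.0318 + 0.0459 + 0.0625 + 0.0795 + 0.1027 + 0.1362 + 0.1776 = 0.6702
G = 1 − 0.6702 = 0.3298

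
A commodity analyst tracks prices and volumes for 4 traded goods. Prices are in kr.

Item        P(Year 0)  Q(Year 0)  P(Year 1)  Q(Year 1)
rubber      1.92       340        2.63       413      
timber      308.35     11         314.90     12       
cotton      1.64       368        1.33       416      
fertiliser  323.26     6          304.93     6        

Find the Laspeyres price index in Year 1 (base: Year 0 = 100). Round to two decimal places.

101.36

Laspeyres price index uses base-period quantities as weights.
ΣP(Year 1)·Q(Year 0) = 2.63×340 + 314.90×11 + 1.33×368 + 304.93×6 = 894.2 + 3463.9 + 489.44 + 1829.58 = 6677.12
ΣP(Year 0)·Q(Year 0) = 1.92×340 + 308.35×11 + 1.64×368 + 323.26×6 = 652.8 + 3391.85 + 603.52 + 1939.56 = 6587.73
Index = 6677.12 / 6587.73 × 100 = 101.3569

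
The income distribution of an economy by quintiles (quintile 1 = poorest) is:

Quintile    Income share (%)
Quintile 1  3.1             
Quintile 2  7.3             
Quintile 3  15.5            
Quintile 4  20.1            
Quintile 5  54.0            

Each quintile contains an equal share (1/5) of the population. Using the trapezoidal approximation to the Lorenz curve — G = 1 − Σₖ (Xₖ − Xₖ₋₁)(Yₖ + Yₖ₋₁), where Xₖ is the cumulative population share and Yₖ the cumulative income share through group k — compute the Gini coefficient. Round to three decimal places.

Cumulative income shares Yₖ: 0.0310, 0.1040, 0.2590, 0.4600, 1.0000
Σ (Xₖ−Xₖ₋₁)(Yₖ+Yₖ₋₁) = (1/5)(0.0310+0.0000) + (1/5)(0.1040+0.0310) + (1/5)(0.2590+0.1040) + (1/5)(0.4600+0.2590) + (1/5)(1.0000+0.4600)
  = 0.0062 + 0.0270 + 0.0726 + 0.1438 + 0.2920 = 0.5416
G = 1 − 0.5416 = 0.4584

0.458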